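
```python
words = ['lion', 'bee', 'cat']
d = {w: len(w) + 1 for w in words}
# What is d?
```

{'lion': 5, 'bee': 4, 'cat': 4}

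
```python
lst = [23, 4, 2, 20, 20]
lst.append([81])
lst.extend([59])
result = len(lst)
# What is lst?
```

After line 1: lst = [23, 4, 2, 20, 20]
After line 2 (append adds [81] as single element): lst = [23, 4, 2, 20, 20, [81]]
After line 3 (extend unpacks [59], adds 59): lst = [23, 4, 2, 20, 20, [81], 59]
After line 4: result = len(lst) = 7

[23, 4, 2, 20, 20, [81], 59]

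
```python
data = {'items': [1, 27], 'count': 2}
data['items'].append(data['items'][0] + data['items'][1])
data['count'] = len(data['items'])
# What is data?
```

After line 1: data = {'items': [1, 27], 'count': 2}
After line 2 (append 1 + 27 = 28): data = {'items': [1, 27, 28], 'count': 2}
After line 3 (count = len(items) = 3): data = {'items': [1, 27, 28], 'count': 3}

{'items': [1, 27, 28], 'count': 3}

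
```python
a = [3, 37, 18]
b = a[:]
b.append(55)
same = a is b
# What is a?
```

After line 1: a = [3, 37, 18]
After line 2 (b = a[:] is a shallow copy, new object): a = [3, 37, 18], b = [3, 37, 18]
After line 3 (append only mutates b): a = [3, 37, 18], b = [3, 37, 18, 55]
After line 4 (same = a is b; different objects -> False): same = False

[3, 37, 18]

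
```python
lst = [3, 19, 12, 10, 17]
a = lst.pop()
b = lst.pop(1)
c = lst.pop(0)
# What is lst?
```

After line 1: lst = [3, 19, 12, 10, 17]
After line 2 (pop() -> a = 17): lst = [3, 19, 12, 10]
After line 3 (pop(1) -> b = 19): lst = [3, 12, 10]
After line 4 (pop(0) -> c = 3): lst = [12, 10]

[12, 10]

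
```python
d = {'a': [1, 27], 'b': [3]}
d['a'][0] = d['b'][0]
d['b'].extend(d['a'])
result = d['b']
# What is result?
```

After line 1: d = {'a': [1, 27], 'b': [3]}
After line 2 (a[0] = b[0] = 3): d = {'a': [3, 27], 'b': [3]}
After line 3 (b.extend(a) appends [3, 27]): d = {'a': [3, 27], 'b': [3, 3, 27]}
After line 4: result = d['b'] = [3, 3, 27]

[3, 3, 27]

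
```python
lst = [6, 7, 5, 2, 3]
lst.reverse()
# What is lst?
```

[3, 2, 5, 7, 6]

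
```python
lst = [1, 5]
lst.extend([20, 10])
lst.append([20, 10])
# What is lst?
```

After line 1: lst = [1, 5]
After line 2 (extend unpacks [20, 10]): lst = [1, 5, 20, 10]
After line 3 (append adds [20, 10] as single element): lst = [1, 5, 20, 10, [20, 10]]

[1, 5, 20, 10, [20, 10]]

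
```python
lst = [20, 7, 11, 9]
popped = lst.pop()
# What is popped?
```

9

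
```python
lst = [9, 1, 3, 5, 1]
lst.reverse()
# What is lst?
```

[1, 5, 3, 1, 9]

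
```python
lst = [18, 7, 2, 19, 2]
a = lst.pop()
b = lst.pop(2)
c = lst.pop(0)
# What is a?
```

After line 1: lst = [18, 7, 2, 19, 2]
After line 2 (pop() -> a = 2): lst = [18, 7, 2, 19]
After line 3 (pop(2) -> b = 2): lst = [18, 7, 19]
After line 4 (pop(0) -> c = 18): lst = [7, 19]

2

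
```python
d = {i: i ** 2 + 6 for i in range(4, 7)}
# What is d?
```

{4: 22, 5: 31, 6: 42}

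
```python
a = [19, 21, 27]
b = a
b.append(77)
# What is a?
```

After line 1: a = [19, 21, 27]
After line 2 (b = a is an alias, same object): a = [19, 21, 27], b = [19, 21, 27]
After line 3 (b.append mutates the shared list): a = [19, 21, 27, 77], b = [19, 21, 27, 77]

[19, 21, 27, 77]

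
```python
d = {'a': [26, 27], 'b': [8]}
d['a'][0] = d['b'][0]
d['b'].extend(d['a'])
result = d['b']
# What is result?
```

After line 1: d = {'a': [26, 27], 'b': [8]}
After line 2 (a[0] = b[0] = 8): d = {'a': [8, 27], 'b': [8]}
After line 3 (b.extend(a) appends [8, 27]): d = {'a': [8, 27], 'b': [8, 8, 27]}
After line 4: result = d['b'] = [8, 8, 27]

[8, 8, 27]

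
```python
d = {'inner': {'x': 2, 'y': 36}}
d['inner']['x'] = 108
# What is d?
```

After line 1: d = {'inner': {'x': 2, 'y': 36}}
After line 2 (inner x overwritten): d = {'inner': {'x': 108, 'y': 36}}

{'inner': {'x': 108, 'y': 36}}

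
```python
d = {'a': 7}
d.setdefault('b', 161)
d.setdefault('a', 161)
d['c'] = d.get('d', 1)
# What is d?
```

After line 1: d = {'a': 7}
After line 2 (setdefault adds 'b'=161): d = {'a': 7, 'b': 161}
After line 3 (setdefault 'a' no-op, already exists): d = {'a': 7, 'b': 161}
After line 4 (get('d', 1) returns default since 'd' not in d): d = {'a': 7, 'b': 161, 'c': 1}

{'a': 7, 'b': 161, 'c': 1}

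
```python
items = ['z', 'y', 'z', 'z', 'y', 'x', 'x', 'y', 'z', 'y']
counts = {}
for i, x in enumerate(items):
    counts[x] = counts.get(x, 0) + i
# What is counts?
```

Initial: counts = {}, items = ['z', 'y', 'z', 'z', 'y', 'x', 'x', 'y', 'z', 'y']
i=0, x='z': counts = {'z': 0}
i=1, x='y': counts = {'z': 0, 'y': 1}
i=2, x='z': counts = {'z': 2, 'y': 1}
i=3, x='z': counts = {'z': 5, 'y': 1}
i=4, x='y': counts = {'z': 5, 'y': 5}
i=5, x='x': counts = {'z': 5, 'y': 5, 'x': 5}
i=6, x='x': counts = {'z': 5, 'y': 5, 'x': 11}
i=7, x='y': counts = {'z': 5, 'y': 12, 'x': 11}
i=8, x='z': counts = {'z': 13, 'y': 12, 'x': 11}
i=9, x='y': counts = {'z': 13, 'y': 21, 'x': 11}

{'z': 13, 'y': 21, 'x': 11}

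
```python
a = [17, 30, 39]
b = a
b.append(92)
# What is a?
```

After line 1: a = [17, 30, 39]
After line 2 (b = a is an alias, same object): a = [17, 30, 39], b = [17, 30, 39]
After line 3 (b.append mutates the shared list): a = [17, 30, 39, 92], b = [17, 30, 39, 92]

[17, 30, 39, 92]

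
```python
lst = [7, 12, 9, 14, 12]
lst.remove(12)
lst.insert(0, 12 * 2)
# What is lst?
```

After line 1: lst = [7, 12, 9, 14, 12]
After line 2 (remove first 12): lst = [7, 9, 14, 12]
After line 3 (insert 24 at index 0): lst = [24, 7, 9, 14, 12]

[24, 7, 9, 14, 12]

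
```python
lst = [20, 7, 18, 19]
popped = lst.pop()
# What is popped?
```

19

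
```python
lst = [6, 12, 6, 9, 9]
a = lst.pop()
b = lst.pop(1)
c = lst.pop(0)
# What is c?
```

After line 1: lst = [6, 12, 6, 9, 9]
After line 2 (pop() -> a = 9): lst = [6, 12, 6, 9]
After line 3 (pop(1) -> b = 12): lst = [6, 6, 9]
After line 4 (pop(0) -> c = 6): lst = [6, 9]

6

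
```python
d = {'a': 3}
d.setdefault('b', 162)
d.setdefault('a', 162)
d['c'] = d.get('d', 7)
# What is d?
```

After line 1: d = {'a': 3}
After line 2 (setdefault adds 'b'=162): d = {'a': 3, 'b': 162}
After line 3 (setdefault 'a' no-op, already exists): d = {'a': 3, 'b': 162}
After line 4 (get('d', 7) returns default since 'd' not in d): d = {'a': 3, 'b': 162, 'c': 7}

{'a': 3, 'b': 162, 'c': 7}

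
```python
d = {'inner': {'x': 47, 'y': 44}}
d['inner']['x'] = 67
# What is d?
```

After line 1: d = {'inner': {'x': 47, 'y': 44}}
After line 2 (inner x overwritten): d = {'inner': {'x': 67, 'y': 44}}

{'inner': {'x': 67, 'y': 44}}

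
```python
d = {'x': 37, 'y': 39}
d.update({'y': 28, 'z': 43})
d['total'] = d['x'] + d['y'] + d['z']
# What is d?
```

After line 1: d = {'x': 37, 'y': 39}
After line 2 (y overwritten, z added): d = {'x': 37, 'y': 28, 'z': 43}
After line 3 (total = 37 + 28 + 43 = 108): d = {'x': 37, 'y': 28, 'z': 43, 'total': 108}

{'x': 37, 'y': 28, 'z': 43, 'total': 108}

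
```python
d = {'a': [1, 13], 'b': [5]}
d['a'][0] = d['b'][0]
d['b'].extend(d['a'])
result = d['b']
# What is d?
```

After line 1: d = {'a': [1, 13], 'b': [5]}
After line 2 (a[0] = b[0] = 5): d = {'a': [5, 13], 'b': [5]}
After line 3 (b.extend(a) appends [5, 13]): d = {'a': [5, 13], 'b': [5, 5, 13]}
After line 4: result = d['b'] = [5, 5, 13]

{'a': [5, 13], 'b': [5, 5, 13]}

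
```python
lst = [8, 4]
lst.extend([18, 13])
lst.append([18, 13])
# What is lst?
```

After line 1: lst = [8, 4]
After line 2 (extend unpacks [18, 13]): lst = [8, 4, 18, 13]
After line 3 (append adds [18, 13] as single element): lst = [8, 4, 18, 13, [18, 13]]

[8, 4, 18, 13, [18, 13]]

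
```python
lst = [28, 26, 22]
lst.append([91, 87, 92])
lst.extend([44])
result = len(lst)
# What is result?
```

After line 1: lst = [28, 26, 22]
After line 2 (append adds [91, 87, 92] as single element): lst = [28, 26, 22, [91, 87, 92]]
After line 3 (extend unpacks [44], adds 44): lst = [28, 26, 22, [91, 87, 92], 44]
After line 4: result = len(lst) = 5

5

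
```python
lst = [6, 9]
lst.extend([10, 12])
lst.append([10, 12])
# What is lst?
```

After line 1: lst = [6, 9]
After line 2 (extend unpacks [10, 12]): lst = [6, 9, 10, 12]
After line 3 (append adds [10, 12] as single element): lst = [6, 9, 10, 12, [10, 12]]

[6, 9, 10, 12, [10, 12]]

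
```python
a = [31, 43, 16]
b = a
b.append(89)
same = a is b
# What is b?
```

After line 1: a = [31, 43, 16]
After line 2 (b = a is an alias, same object): a = [31, 43, 16], b = [31, 43, 16]
After line 3 (b.append mutates the shared list): a = [31, 43, 16, 89], b = [31, 43, 16, 89]
After line 4 (same = a is b; same object -> True): same = True

[31, 43, 16, 89]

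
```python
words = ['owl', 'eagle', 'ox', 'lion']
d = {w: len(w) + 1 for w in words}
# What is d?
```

{'owl': 4, 'eagle': 6, 'ox': 3, 'lion': 5}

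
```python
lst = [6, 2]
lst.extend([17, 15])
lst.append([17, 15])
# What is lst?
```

After line 1: lst = [6, 2]
After line 2 (extend unpacks [17, 15]): lst = [6, 2, 17, 15]
After line 3 (append adds [17, 15] as single element): lst = [6, 2, 17, 15, [17, 15]]

[6, 2, 17, 15, [17, 15]]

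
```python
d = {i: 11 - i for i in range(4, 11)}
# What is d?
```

{4: 7, 5: 6, 6: 5, 7: 4, 8: 3, 9: 2, 10: 1}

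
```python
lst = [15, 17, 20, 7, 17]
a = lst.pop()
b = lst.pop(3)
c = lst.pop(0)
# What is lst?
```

After line 1: lst = [15, 17, 20, 7, 17]
After line 2 (pop() -> a = 17): lst = [15, 17, 20, 7]
After line 3 (pop(3) -> b = 7): lst = [15, 17, 20]
After line 4 (pop(0) -> c = 15): lst = [17, 20]

[17, 20]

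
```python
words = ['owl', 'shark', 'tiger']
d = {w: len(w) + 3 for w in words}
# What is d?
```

{'owl': 6, 'shark': 8, 'tiger': 8}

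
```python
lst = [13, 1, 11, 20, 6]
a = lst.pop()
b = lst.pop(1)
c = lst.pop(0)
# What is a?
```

After line 1: lst = [13, 1, 11, 20, 6]
After line 2 (pop() -> a = 6): lst = [13, 1, 11, 20]
After line 3 (pop(1) -> b = 1): lst = [13, 11, 20]
After line 4 (pop(0) -> c = 13): lst = [11, 20]

6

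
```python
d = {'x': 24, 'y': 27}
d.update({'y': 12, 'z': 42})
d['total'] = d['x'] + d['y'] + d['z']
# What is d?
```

After line 1: d = {'x': 24, 'y': 27}
After line 2 (y overwritten, z added): d = {'x': 24, 'y': 12, 'z': 42}
After line 3 (total = 24 + 12 + 42 = 78): d = {'x': 24, 'y': 12, 'z': 42, 'total': 78}

{'x': 24, 'y': 12, 'z': 42, 'total': 78}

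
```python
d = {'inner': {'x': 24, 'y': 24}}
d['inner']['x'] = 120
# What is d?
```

After line 1: d = {'inner': {'x': 24, 'y': 24}}
After line 2 (inner x overwritten): d = {'inner': {'x': 120, 'y': 24}}

{'inner': {'x': 120, 'y': 24}}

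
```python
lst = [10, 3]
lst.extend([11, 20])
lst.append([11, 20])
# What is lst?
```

After line 1: lst = [10, 3]
After line 2 (extend unpacks [11, 20]): lst = [10, 3, 11, 20]
After line 3 (append adds [11, 20] as single element): lst = [10, 3, 11, 20, [11, 20]]

[10, 3, 11, 20, [11, 20]]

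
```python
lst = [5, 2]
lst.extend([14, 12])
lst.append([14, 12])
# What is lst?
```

After line 1: lst = [5, 2]
After line 2 (extend unpacks [14, 12]): lst = [5, 2, 14, 12]
After line 3 (append adds [14, 12] as single element): lst = [5, 2, 14, 12, [14, 12]]

[5, 2, 14, 12, [14, 12]]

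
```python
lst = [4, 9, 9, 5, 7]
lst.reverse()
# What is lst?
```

[7, 5, 9, 9, 4]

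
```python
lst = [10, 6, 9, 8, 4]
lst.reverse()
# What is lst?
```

[4, 8, 9, 6, 10]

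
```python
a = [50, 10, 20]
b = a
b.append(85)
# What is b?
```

After line 1: a = [50, 10, 20]
After line 2 (b = a is an alias, same object): a = [50, 10, 20], b = [50, 10, 20]
After line 3 (b.append mutates the shared list): a = [50, 10, 20, 85], b = [50, 10, 20, 85]

[50, 10, 20, 85]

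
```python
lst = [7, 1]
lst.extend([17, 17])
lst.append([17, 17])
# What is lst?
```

After line 1: lst = [7, 1]
After line 2 (extend unpacks [17, 17]): lst = [7, 1, 17, 17]
After line 3 (append adds [17, 17] as single element): lst = [7, 1, 17, 17, [17, 17]]

[7, 1, 17, 17, [17, 17]]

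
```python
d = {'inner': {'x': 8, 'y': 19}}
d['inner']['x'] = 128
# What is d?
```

After line 1: d = {'inner': {'x': 8, 'y': 19}}
After line 2 (inner x overwritten): d = {'inner': {'x': 128, 'y': 19}}

{'inner': {'x': 128, 'y': 19}}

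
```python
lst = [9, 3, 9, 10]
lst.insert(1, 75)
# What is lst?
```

[9, 75, 3, 9, 10]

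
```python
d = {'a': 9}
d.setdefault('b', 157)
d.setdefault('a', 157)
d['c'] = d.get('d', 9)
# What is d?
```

After line 1: d = {'a': 9}
After line 2 (setdefault adds 'b'=157): d = {'a': 9, 'b': 157}
After line 3 (setdefault 'a' no-op, already exists): d = {'a': 9, 'b': 157}
After line 4 (get('d', 9) returns default since 'd' not in d): d = {'a': 9, 'b': 157, 'c': 9}

{'a': 9, 'b': 157, 'c': 9}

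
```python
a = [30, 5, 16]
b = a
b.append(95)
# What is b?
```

After line 1: a = [30, 5, 16]
After line 2 (b = a is an alias, same object): a = [30, 5, 16], b = [30, 5, 16]
After line 3 (b.append mutates the shared list): a = [30, 5, 16, 95], b = [30, 5, 16, 95]

[30, 5, 16, 95]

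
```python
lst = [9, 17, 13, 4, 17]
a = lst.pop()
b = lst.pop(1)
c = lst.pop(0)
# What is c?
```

After line 1: lst = [9, 17, 13, 4, 17]
After line 2 (pop() -> a = 17): lst = [9, 17, 13, 4]
After line 3 (pop(1) -> b = 17): lst = [9, 13, 4]
After line 4 (pop(0) -> c = 9): lst = [13, 4]

9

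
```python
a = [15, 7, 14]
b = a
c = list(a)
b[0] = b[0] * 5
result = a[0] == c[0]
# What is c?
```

After line 1: a = [15, 7, 14]
After line 2 (b = a, alias): a = [15, 7, 14], b = [15, 7, 14]
After line 3 (c = list(a) is a copy, new object): c = [15, 7, 14]
After line 4 (b[0] = 15 * 5 = 75; mutates shared a/b): a = b = [75, 7, 14], c = [15, 7, 14]
After line 5 (a[0] = 75, c[0] = 15; result = False)

[15, 7, 14]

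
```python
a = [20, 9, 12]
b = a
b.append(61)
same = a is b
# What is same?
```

After line 1: a = [20, 9, 12]
After line 2 (b = a is an alias, same object): a = [20, 9, 12], b = [20, 9, 12]
After line 3 (b.append mutates the shared list): a = [20, 9, 12, 61], b = [20, 9, 12, 61]
After line 4 (same = a is b; same object -> True): same = True

True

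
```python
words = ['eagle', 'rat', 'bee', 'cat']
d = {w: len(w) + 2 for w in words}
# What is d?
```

{'eagle': 7, 'rat': 5, 'bee': 5, 'cat': 5}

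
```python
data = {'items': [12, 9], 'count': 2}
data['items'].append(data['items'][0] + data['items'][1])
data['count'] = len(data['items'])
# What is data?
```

After line 1: data = {'items': [12, 9], 'count': 2}
After line 2 (append 12 + 9 = 21): data = {'items': [12, 9, 21], 'count': 2}
After line 3 (count = len(items) = 3): data = {'items': [12, 9, 21], 'count': 3}

{'items': [12, 9, 21], 'count': 3}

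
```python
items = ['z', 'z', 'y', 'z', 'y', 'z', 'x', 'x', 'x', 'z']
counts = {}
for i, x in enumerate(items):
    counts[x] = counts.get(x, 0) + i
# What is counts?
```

Initial: counts = {}, items = ['z', 'z', 'y', 'z', 'y', 'z', 'x', 'x', 'x', 'z']
i=0, x='z': counts = {'z': 0}
i=1, x='z': counts = {'z': 1}
i=2, x='y': counts = {'z': 1, 'y': 2}
i=3, x='z': counts = {'z': 4, 'y': 2}
i=4, x='y': counts = {'z': 4, 'y': 6}
i=5, x='z': counts = {'z': 9, 'y': 6}
i=6, x='x': counts = {'z': 9, 'y': 6, 'x': 6}
i=7, x='x': counts = {'z': 9, 'y': 6, 'x': 13}
i=8, x='x': counts = {'z': 9, 'y': 6, 'x': 21}
i=9, x='z': counts = {'z': 18, 'y': 6, 'x': 21}

{'z': 18, 'y': 6, 'x': 21}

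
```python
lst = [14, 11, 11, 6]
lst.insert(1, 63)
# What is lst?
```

[14, 63, 11, 11, 6]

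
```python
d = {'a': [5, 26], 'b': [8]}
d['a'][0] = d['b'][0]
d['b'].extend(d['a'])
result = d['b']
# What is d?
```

After line 1: d = {'a': [5, 26], 'b': [8]}
After line 2 (a[0] = b[0] = 8): d = {'a': [8, 26], 'b': [8]}
After line 3 (b.extend(a) appends [8, 26]): d = {'a': [8, 26], 'b': [8, 8, 26]}
After line 4: result = d['b'] = [8, 8, 26]

{'a': [8, 26], 'b': [8, 8, 26]}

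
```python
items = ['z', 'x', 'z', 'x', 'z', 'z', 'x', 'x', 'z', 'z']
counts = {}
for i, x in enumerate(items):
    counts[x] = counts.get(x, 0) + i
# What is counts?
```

Initial: counts = {}, items = ['z', 'x', 'z', 'x', 'z', 'z', 'x', 'x', 'z', 'z']
i=0, x='z': counts = {'z': 0}
i=1, x='x': counts = {'z': 0, 'x': 1}
i=2, x='z': counts = {'z': 2, 'x': 1}
i=3, x='x': counts = {'z': 2, 'x': 4}
i=4, x='z': counts = {'z': 6, 'x': 4}
i=5, x='z': counts = {'z': 11, 'x': 4}
i=6, x='x': counts = {'z': 11, 'x': 10}
i=7, x='x': counts = {'z': 11, 'x': 17}
i=8, x='z': counts = {'z': 19, 'x': 17}
i=9, x='z': counts = {'z': 28, 'x': 17}

{'z': 28, 'x': 17}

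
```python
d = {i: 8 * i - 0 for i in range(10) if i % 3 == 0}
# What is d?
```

{0: 0, 3: 24, 6: 48, 9: 72}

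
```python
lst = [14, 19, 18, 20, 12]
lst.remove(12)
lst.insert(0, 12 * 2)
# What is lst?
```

After line 1: lst = [14, 19, 18, 20, 12]
After line 2 (remove first 12): lst = [14, 19, 18, 20]
After line 3 (insert 24 at index 0): lst = [24, 14, 19, 18, 20]

[24, 14, 19, 18, 20]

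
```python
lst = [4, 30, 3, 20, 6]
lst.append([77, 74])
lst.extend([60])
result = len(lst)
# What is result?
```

After line 1: lst = [4, 30, 3, 20, 6]
After line 2 (append adds [77, 74] as single element): lst = [4, 30, 3, 20, 6, [77, 74]]
After line 3 (extend unpacks [60], adds 60): lst = [4, 30, 3, 20, 6, [77, 74], 60]
After line 4: result = len(lst) = 7

7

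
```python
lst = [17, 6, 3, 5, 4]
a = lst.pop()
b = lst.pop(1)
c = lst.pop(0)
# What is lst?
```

After line 1: lst = [17, 6, 3, 5, 4]
After line 2 (pop() -> a = 4): lst = [17, 6, 3, 5]
After line 3 (pop(1) -> b = 6): lst = [17, 3, 5]
After line 4 (pop(0) -> c = 17): lst = [3, 5]

[3, 5]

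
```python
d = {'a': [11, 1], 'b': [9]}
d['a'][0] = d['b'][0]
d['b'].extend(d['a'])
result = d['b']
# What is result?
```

After line 1: d = {'a': [11, 1], 'b': [9]}
After line 2 (a[0] = b[0] = 9): d = {'a': [9, 1], 'b': [9]}
After line 3 (b.extend(a) appends [9, 1]): d = {'a': [9, 1], 'b': [9, 9, 1]}
After line 4: result = d['b'] = [9, 9, 1]

[9, 9, 1]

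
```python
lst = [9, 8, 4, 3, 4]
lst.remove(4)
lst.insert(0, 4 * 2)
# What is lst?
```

After line 1: lst = [9, 8, 4, 3, 4]
After line 2 (remove first 4): lst = [9, 8, 3, 4]
After line 3 (insert 8 at index 0): lst = [8, 9, 8, 3, 4]

[8, 9, 8, 3, 4]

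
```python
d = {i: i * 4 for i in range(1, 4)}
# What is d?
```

{1: 4, 2: 8, 3: 12}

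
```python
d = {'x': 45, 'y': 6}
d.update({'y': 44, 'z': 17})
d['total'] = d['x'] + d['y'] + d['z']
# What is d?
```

After line 1: d = {'x': 45, 'y': 6}
After line 2 (y overwritten, z added): d = {'x': 45, 'y': 44, 'z': 17}
After line 3 (total = 45 + 44 + 17 = 106): d = {'x': 45, 'y': 44, 'z': 17, 'total': 106}

{'x': 45, 'y': 44, 'z': 17, 'total': 106}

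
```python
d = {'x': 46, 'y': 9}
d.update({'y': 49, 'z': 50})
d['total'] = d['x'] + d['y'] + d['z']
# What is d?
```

After line 1: d = {'x': 46, 'y': 9}
After line 2 (y overwritten, z added): d = {'x': 46, 'y': 49, 'z': 50}
After line 3 (total = 46 + 49 + 50 = 145): d = {'x': 46, 'y': 49, 'z': 50, 'total': 145}

{'x': 46, 'y': 49, 'z': 50, 'total': 145}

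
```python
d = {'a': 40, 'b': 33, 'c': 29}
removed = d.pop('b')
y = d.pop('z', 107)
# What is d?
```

After line 1: d = {'a': 40, 'b': 33, 'c': 29}
After line 2 (pop 'b' returns 33): d = {'a': 40, 'c': 29}, removed = 33
After line 3 (pop 'z' missing, returns default 107): d = {'a': 40, 'c': 29}, y = 107

{'a': 40, 'c': 29}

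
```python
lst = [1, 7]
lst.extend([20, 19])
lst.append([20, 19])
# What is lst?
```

After line 1: lst = [1, 7]
After line 2 (extend unpacks [20, 19]): lst = [1, 7, 20, 19]
After line 3 (append adds [20, 19] as single element): lst = [1, 7, 20, 19, [20, 19]]

[1, 7, 20, 19, [20, 19]]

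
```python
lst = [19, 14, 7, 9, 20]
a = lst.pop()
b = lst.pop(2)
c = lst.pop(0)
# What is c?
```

After line 1: lst = [19, 14, 7, 9, 20]
After line 2 (pop() -> a = 20): lst = [19, 14, 7, 9]
After line 3 (pop(2) -> b = 7): lst = [19, 14, 9]
After line 4 (pop(0) -> c = 19): lst = [14, 9]

19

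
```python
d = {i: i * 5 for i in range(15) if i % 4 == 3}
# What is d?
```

{3: 15, 7: 35, 11: 55}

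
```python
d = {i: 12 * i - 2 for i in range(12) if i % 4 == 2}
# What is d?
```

{2: 22, 6: 70, 10: 118}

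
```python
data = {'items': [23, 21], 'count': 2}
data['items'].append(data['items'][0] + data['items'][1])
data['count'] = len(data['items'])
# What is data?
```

After line 1: data = {'items': [23, 21], 'count': 2}
After line 2 (append 23 + 21 = 44): data = {'items': [23, 21, 44], 'count': 2}
After line 3 (count = len(items) = 3): data = {'items': [23, 21, 44], 'count': 3}

{'items': [23, 21, 44], 'count': 3}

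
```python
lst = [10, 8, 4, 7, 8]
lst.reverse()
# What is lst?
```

[8, 7, 4, 8, 10]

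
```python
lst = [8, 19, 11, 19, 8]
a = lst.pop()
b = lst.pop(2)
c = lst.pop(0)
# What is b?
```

After line 1: lst = [8, 19, 11, 19, 8]
After line 2 (pop() -> a = 8): lst = [8, 19, 11, 19]
After line 3 (pop(2) -> b = 11): lst = [8, 19, 19]
After line 4 (pop(0) -> c = 8): lst = [19, 19]

11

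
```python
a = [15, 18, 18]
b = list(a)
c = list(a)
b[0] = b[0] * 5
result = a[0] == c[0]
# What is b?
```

After line 1: a = [15, 18, 18]
After line 2 (b = list(a), copy): a = [15, 18, 18], b = [15, 18, 18]
After line 3 (c = list(a) is a copy, new object): c = [15, 18, 18]
After line 4 (b[0] = 15 * 5 = 75; only b mutates (copy)): a = [15, 18, 18], b = [75, 18, 18], c = [15, 18, 18]
After line 5 (a[0] = 15, c[0] = 15; result = True)

[75, 18, 18]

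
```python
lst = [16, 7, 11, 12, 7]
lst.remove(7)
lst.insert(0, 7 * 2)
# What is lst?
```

After line 1: lst = [16, 7, 11, 12, 7]
After line 2 (remove first 7): lst = [16, 11, 12, 7]
After line 3 (insert 14 at index 0): lst = [14, 16, 11, 12, 7]

[14, 16, 11, 12, 7]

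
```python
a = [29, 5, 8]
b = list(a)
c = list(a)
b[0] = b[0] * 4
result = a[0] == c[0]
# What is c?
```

After line 1: a = [29, 5, 8]
After line 2 (b = list(a), copy): a = [29, 5, 8], b = [29, 5, 8]
After line 3 (c = list(a) is a copy, new object): c = [29, 5, 8]
After line 4 (b[0] = 29 * 4 = 116; only b mutates (copy)): a = [29, 5, 8], b = [116, 5, 8], c = [29, 5, 8]
After line 5 (a[0] = 29, c[0] = 29; result = True)

[29, 5, 8]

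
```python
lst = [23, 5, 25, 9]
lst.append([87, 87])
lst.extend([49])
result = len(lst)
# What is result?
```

After line 1: lst = [23, 5, 25, 9]
After line 2 (append adds [87, 87] as single element): lst = [23, 5, 25, 9, [87, 87]]
After line 3 (extend unpacks [49], adds 49): lst = [23, 5, 25, 9, [87, 87], 49]
After line 4: result = len(lst) = 6

6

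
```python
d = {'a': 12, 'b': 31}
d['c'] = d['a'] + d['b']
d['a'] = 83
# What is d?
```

After line 1: d = {'a': 12, 'b': 31}
After line 2 (d['c'] = 12 + 31): d = {'a': 12, 'b': 31, 'c': 43}
After line 3: d = {'a': 83, 'b': 31, 'c': 43}

{'a': 83, 'b': 31, 'c': 43}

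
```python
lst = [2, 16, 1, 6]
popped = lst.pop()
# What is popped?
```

6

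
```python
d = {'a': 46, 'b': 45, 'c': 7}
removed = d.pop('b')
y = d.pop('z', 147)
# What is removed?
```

After line 1: d = {'a': 46, 'b': 45, 'c': 7}
After line 2 (pop 'b' returns 45): d = {'a': 46, 'c': 7}, removed = 45
After line 3 (pop 'z' missing, returns default 147): d = {'a': 46, 'c': 7}, y = 147

45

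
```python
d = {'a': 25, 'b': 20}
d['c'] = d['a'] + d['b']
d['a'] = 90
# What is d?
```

After line 1: d = {'a': 25, 'b': 20}
After line 2 (d['c'] = 25 + 20): d = {'a': 25, 'b': 20, 'c': 45}
After line 3: d = {'a': 90, 'b': 20, 'c': 45}

{'a': 90, 'b': 20, 'c': 45}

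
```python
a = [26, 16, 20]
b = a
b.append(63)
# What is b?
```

After line 1: a = [26, 16, 20]
After line 2 (b = a is an alias, same object): a = [26, 16, 20], b = [26, 16, 20]
After line 3 (b.append mutates the shared list): a = [26, 16, 20, 63], b = [26, 16, 20, 63]

[26, 16, 20, 63]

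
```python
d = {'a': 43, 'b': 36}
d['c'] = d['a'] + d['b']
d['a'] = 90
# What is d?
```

After line 1: d = {'a': 43, 'b': 36}
After line 2 (d['c'] = 43 + 36): d = {'a': 43, 'b': 36, 'c': 79}
After line 3: d = {'a': 90, 'b': 36, 'c': 79}

{'a': 90, 'b': 36, 'c': 79}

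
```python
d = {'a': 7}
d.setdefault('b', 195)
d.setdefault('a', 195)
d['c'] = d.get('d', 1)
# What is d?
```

After line 1: d = {'a': 7}
After line 2 (setdefault adds 'b'=195): d = {'a': 7, 'b': 195}
After line 3 (setdefault 'a' no-op, already exists): d = {'a': 7, 'b': 195}
After line 4 (get('d', 1) returns default since 'd' not in d): d = {'a': 7, 'b': 195, 'c': 1}

{'a': 7, 'b': 195, 'c': 1}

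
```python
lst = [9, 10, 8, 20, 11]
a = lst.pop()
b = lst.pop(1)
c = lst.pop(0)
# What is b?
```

After line 1: lst = [9, 10, 8, 20, 11]
After line 2 (pop() -> a = 11): lst = [9, 10, 8, 20]
After line 3 (pop(1) -> b = 10): lst = [9, 8, 20]
After line 4 (pop(0) -> c = 9): lst = [8, 20]

10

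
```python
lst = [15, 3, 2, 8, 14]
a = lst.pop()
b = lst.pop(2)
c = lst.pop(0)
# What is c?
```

After line 1: lst = [15, 3, 2, 8, 14]
After line 2 (pop() -> a = 14): lst = [15, 3, 2, 8]
After line 3 (pop(2) -> b = 2): lst = [15, 3, 8]
After line 4 (pop(0) -> c = 15): lst = [3, 8]

15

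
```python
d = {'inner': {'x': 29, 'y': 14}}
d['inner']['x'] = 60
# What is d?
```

After line 1: d = {'inner': {'x': 29, 'y': 14}}
After line 2 (inner x overwritten): d = {'inner': {'x': 60, 'y': 14}}

{'inner': {'x': 60, 'y': 14}}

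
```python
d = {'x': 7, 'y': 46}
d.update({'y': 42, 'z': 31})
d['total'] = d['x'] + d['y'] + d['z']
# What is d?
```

After line 1: d = {'x': 7, 'y': 46}
After line 2 (y overwritten, z added): d = {'x': 7, 'y': 42, 'z': 31}
After line 3 (total = 7 + 42 + 31 = 80): d = {'x': 7, 'y': 42, 'z': 31, 'total': 80}

{'x': 7, 'y': 42, 'z': 31, 'total': 80}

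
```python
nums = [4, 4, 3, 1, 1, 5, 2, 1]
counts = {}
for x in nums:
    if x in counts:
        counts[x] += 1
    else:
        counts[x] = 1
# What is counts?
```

Initial: counts = {}, nums = [4, 4, 3, 1, 1, 5, 2, 1]
See 4: counts = {4: 1}
See 4: counts = {4: 2}
See 3: counts = {4: 2, 3: 1}
See 1: counts = {4: 2, 3: 1, 1: 1}
See 1: counts = {4: 2, 3: 1, 1: 2}
See 5: counts = {4: 2, 3: 1, 1: 2, 5: 1}
See 2: counts = {4: 2, 3: 1, 1: 2, 5: 1, 2: 1}
See 1: counts = {4: 2, 3: 1, 1: 3, 5: 1, 2: 1}

{4: 2, 3: 1, 1: 3, 5: 1, 2: 1}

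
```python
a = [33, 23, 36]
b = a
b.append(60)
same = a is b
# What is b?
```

After line 1: a = [33, 23, 36]
After line 2 (b = a is an alias, same object): a = [33, 23, 36], b = [33, 23, 36]
After line 3 (b.append mutates the shared list): a = [33, 23, 36, 60], b = [33, 23, 36, 60]
After line 4 (same = a is b; same object -> True): same = True

[33, 23, 36, 60]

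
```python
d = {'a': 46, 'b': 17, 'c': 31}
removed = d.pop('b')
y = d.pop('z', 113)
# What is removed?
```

After line 1: d = {'a': 46, 'b': 17, 'c': 31}
After line 2 (pop 'b' returns 17): d = {'a': 46, 'c': 31}, removed = 17
After line 3 (pop 'z' missing, returns default 113): d = {'a': 46, 'c': 31}, y = 113

17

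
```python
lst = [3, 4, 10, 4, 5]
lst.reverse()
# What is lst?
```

[5, 4, 10, 4, 3]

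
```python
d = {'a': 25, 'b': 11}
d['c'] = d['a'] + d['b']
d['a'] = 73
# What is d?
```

After line 1: d = {'a': 25, 'b': 11}
After line 2 (d['c'] = 25 + 11): d = {'a': 25, 'b': 11, 'c': 36}
After line 3: d = {'a': 73, 'b': 11, 'c': 36}

{'a': 73, 'b': 11, 'c': 36}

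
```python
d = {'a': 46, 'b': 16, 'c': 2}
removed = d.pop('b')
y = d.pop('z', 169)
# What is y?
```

After line 1: d = {'a': 46, 'b': 16, 'c': 2}
After line 2 (pop 'b' returns 16): d = {'a': 46, 'c': 2}, removed = 16
After line 3 (pop 'z' missing, returns default 169): d = {'a': 46, 'c': 2}, y = 169

169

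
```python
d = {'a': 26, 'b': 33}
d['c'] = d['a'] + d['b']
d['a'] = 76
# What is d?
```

After line 1: d = {'a': 26, 'b': 33}
After line 2 (d['c'] = 26 + 33): d = {'a': 26, 'b': 33, 'c': 59}
After line 3: d = {'a': 76, 'b': 33, 'c': 59}

{'a': 76, 'b': 33, 'c': 59}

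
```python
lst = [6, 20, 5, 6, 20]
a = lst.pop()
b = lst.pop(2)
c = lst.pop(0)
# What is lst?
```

After line 1: lst = [6, 20, 5, 6, 20]
After line 2 (pop() -> a = 20): lst = [6, 20, 5, 6]
After line 3 (pop(2) -> b = 5): lst = [6, 20, 6]
After line 4 (pop(0) -> c = 6): lst = [20, 6]

[20, 6]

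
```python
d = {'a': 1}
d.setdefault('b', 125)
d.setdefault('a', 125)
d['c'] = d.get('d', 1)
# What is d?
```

After line 1: d = {'a': 1}
After line 2 (setdefault adds 'b'=125): d = {'a': 1, 'b': 125}
After line 3 (setdefault 'a' no-op, already exists): d = {'a': 1, 'b': 125}
After line 4 (get('d', 1) returns default since 'd' not in d): d = {'a': 1, 'b': 125, 'c': 1}

{'a': 1, 'b': 125, 'c': 1}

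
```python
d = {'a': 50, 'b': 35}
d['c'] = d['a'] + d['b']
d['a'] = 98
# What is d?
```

After line 1: d = {'a': 50, 'b': 35}
After line 2 (d['c'] = 50 + 35): d = {'a': 50, 'b': 35, 'c': 85}
After line 3: d = {'a': 98, 'b': 35, 'c': 85}

{'a': 98, 'b': 35, 'c': 85}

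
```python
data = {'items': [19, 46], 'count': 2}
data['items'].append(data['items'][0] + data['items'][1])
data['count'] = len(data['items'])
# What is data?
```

After line 1: data = {'items': [19, 46], 'count': 2}
After line 2 (append 19 + 46 = 65): data = {'items': [19, 46, 65], 'count': 2}
After line 3 (count = len(items) = 3): data = {'items': [19, 46, 65], 'count': 3}

{'items': [19, 46, 65], 'count': 3}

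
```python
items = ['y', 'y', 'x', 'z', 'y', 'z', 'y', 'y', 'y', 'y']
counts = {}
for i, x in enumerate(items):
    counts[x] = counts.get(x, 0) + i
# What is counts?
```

Initial: counts = {}, items = ['y', 'y', 'x', 'z', 'y', 'z', 'y', 'y', 'y', 'y']
i=0, x='y': counts = {'y': 0}
i=1, x='y': counts = {'y': 1}
i=2, x='x': counts = {'y': 1, 'x': 2}
i=3, x='z': counts = {'y': 1, 'x': 2, 'z': 3}
i=4, x='y': counts = {'y': 5, 'x': 2, 'z': 3}
i=5, x='z': counts = {'y': 5, 'x': 2, 'z': 8}
i=6, x='y': counts = {'y': 11, 'x': 2, 'z': 8}
i=7, x='y': counts = {'y': 18, 'x': 2, 'z': 8}
i=8, x='y': counts = {'y': 26, 'x': 2, 'z': 8}
i=9, x='y': counts = {'y': 35, 'x': 2, 'z': 8}

{'y': 35, 'x': 2, 'z': 8}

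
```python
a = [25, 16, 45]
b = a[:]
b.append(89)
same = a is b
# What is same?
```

After line 1: a = [25, 16, 45]
After line 2 (b = a[:] is a shallow copy, new object): a = [25, 16, 45], b = [25, 16, 45]
After line 3 (append only mutates b): a = [25, 16, 45], b = [25, 16, 45, 89]
After line 4 (same = a is b; different objects -> False): same = False

False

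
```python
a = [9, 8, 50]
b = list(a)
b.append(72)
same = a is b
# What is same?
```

After line 1: a = [9, 8, 50]
After line 2 (b = list(a) is a shallow copy, new object): a = [9, 8, 50], b = [9, 8, 50]
After line 3 (append only mutates b): a = [9, 8, 50], b = [9, 8, 50, 72]
After line 4 (same = a is b; different objects -> False): same = False

False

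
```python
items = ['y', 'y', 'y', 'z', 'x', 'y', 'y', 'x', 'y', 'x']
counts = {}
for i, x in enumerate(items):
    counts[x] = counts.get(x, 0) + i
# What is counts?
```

Initial: counts = {}, items = ['y', 'y', 'y', 'z', 'x', 'y', 'y', 'x', 'y', 'x']
i=0, x='y': counts = {'y': 0}
i=1, x='y': counts = {'y': 1}
i=2, x='y': counts = {'y': 3}
i=3, x='z': counts = {'y': 3, 'z': 3}
i=4, x='x': counts = {'y': 3, 'z': 3, 'x': 4}
i=5, x='y': counts = {'y': 8, 'z': 3, 'x': 4}
i=6, x='y': counts = {'y': 14, 'z': 3, 'x': 4}
i=7, x='x': counts = {'y': 14, 'z': 3, 'x': 11}
i=8, x='y': counts = {'y': 22, 'z': 3, 'x': 11}
i=9, x='x': counts = {'y': 22, 'z': 3, 'x': 20}

{'y': 22, 'z': 3, 'x': 20}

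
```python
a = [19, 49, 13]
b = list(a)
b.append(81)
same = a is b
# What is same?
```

After line 1: a = [19, 49, 13]
After line 2 (b = list(a) is a shallow copy, new object): a = [19, 49, 13], b = [19, 49, 13]
After line 3 (append only mutates b): a = [19, 49, 13], b = [19, 49, 13, 81]
After line 4 (same = a is b; different objects -> False): same = False

False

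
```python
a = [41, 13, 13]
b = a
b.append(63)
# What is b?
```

After line 1: a = [41, 13, 13]
After line 2 (b = a is an alias, same object): a = [41, 13, 13], b = [41, 13, 13]
After line 3 (b.append mutates the shared list): a = [41, 13, 13, 63], b = [41, 13, 13, 63]

[41, 13, 13, 63]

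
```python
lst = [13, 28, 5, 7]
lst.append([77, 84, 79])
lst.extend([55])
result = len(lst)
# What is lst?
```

After line 1: lst = [13, 28, 5, 7]
After line 2 (append adds [77, 84, 79] as single element): lst = [13, 28, 5, 7, [77, 84, 79]]
After line 3 (extend unpacks [55], adds 55): lst = [13, 28, 5, 7, [77, 84, 79], 55]
After line 4: result = len(lst) = 6

[13, 28, 5, 7, [77, 84, 79], 55]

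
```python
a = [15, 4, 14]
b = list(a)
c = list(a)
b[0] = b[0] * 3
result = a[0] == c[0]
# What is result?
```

After line 1: a = [15, 4, 14]
After line 2 (b = list(a), copy): a = [15, 4, 14], b = [15, 4, 14]
After line 3 (c = list(a) is a copy, new object): c = [15, 4, 14]
After line 4 (b[0] = 15 * 3 = 45; only b mutates (copy)): a = [15, 4, 14], b = [45, 4, 14], c = [15, 4, 14]
After line 5 (a[0] = 15, c[0] = 15; result = True)

True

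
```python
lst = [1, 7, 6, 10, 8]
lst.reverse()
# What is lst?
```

[8, 10, 6, 7, 1]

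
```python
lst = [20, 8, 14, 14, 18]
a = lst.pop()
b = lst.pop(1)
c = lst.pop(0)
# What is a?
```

After line 1: lst = [20, 8, 14, 14, 18]
After line 2 (pop() -> a = 18): lst = [20, 8, 14, 14]
After line 3 (pop(1) -> b = 8): lst = [20, 14, 14]
After line 4 (pop(0) -> c = 20): lst = [14, 14]

18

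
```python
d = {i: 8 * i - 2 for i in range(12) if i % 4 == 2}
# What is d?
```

{2: 14, 6: 46, 10: 78}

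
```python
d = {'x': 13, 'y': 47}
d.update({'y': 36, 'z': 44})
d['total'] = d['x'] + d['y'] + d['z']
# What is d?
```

After line 1: d = {'x': 13, 'y': 47}
After line 2 (y overwritten, z added): d = {'x': 13, 'y': 36, 'z': 44}
After line 3 (total = 13 + 36 + 44 = 93): d = {'x': 13, 'y': 36, 'z': 44, 'total': 93}

{'x': 13, 'y': 36, 'z': 44, 'total': 93}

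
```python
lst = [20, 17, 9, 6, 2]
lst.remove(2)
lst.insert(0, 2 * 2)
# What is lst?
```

After line 1: lst = [20, 17, 9, 6, 2]
After line 2 (remove first 2): lst = [20, 17, 9, 6]
After line 3 (insert 4 at index 0): lst = [4, 20, 17, 9, 6]

[4, 20, 17, 9, 6]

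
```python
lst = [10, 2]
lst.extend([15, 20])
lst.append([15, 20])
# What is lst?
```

After line 1: lst = [10, 2]
After line 2 (extend unpacks [15, 20]): lst = [10, 2, 15, 20]
After line 3 (append adds [15, 20] as single element): lst = [10, 2, 15, 20, [15, 20]]

[10, 2, 15, 20, [15, 20]]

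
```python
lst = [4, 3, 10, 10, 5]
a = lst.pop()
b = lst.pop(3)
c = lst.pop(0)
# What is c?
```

After line 1: lst = [4, 3, 10, 10, 5]
After line 2 (pop() -> a = 5): lst = [4, 3, 10, 10]
After line 3 (pop(3) -> b = 10): lst = [4, 3, 10]
After line 4 (pop(0) -> c = 4): lst = [3, 10]

4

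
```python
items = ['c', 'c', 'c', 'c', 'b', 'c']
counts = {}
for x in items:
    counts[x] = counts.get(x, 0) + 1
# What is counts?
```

Initial: counts = {}, items = ['c', 'c', 'c', 'c', 'b', 'c']
See 'c': counts = {'c': 1}
See 'c': counts = {'c': 2}
See 'c': counts = {'c': 3}
See 'c': counts = {'c': 4}
See 'b': counts = {'c': 4, 'b': 1}
See 'c': counts = {'c': 5, 'b': 1}

{'c': 5, 'b': 1}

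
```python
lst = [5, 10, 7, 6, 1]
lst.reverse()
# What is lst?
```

[1, 6, 7, 10, 5]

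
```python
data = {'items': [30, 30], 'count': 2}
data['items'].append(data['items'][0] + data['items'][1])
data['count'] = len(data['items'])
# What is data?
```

After line 1: data = {'items': [30, 30], 'count': 2}
After line 2 (append 30 + 30 = 60): data = {'items': [30, 30, 60], 'count': 2}
After line 3 (count = len(items) = 3): data = {'items': [30, 30, 60], 'count': 3}

{'items': [30, 30, 60], 'count': 3}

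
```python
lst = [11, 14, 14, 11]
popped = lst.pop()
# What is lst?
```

[11, 14, 14]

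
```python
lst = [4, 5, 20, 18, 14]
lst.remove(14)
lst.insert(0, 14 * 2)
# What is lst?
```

After line 1: lst = [4, 5, 20, 18, 14]
After line 2 (remove first 14): lst = [4, 5, 20, 18]
After line 3 (insert 28 at index 0): lst = [28, 4, 5, 20, 18]

[28, 4, 5, 20, 18]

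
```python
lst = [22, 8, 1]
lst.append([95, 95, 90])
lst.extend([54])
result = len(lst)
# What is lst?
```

After line 1: lst = [22, 8, 1]
After line 2 (append adds [95, 95, 90] as single element): lst = [22, 8, 1, [95, 95, 90]]
After line 3 (extend unpacks [54], adds 54): lst = [22, 8, 1, [95, 95, 90], 54]
After line 4: result = len(lst) = 5

[22, 8, 1, [95, 95, 90], 54]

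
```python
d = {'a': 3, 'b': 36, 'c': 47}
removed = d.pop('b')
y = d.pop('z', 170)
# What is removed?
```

After line 1: d = {'a': 3, 'b': 36, 'c': 47}
After line 2 (pop 'b' returns 36): d = {'a': 3, 'c': 47}, removed = 36
After line 3 (pop 'z' missing, returns default 170): d = {'a': 3, 'c': 47}, y = 170

36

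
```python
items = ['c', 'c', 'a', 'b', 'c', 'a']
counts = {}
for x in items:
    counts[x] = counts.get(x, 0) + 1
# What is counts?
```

Initial: counts = {}, items = ['c', 'c', 'a', 'b', 'c', 'a']
See 'c': counts = {'c': 1}
See 'c': counts = {'c': 2}
See 'a': counts = {'c': 2, 'a': 1}
See 'b': counts = {'c': 2, 'a': 1, 'b': 1}
See 'c': counts = {'c': 3, 'a': 1, 'b': 1}
See 'a': counts = {'c': 3, 'a': 2, 'b': 1}

{'c': 3, 'a': 2, 'b': 1}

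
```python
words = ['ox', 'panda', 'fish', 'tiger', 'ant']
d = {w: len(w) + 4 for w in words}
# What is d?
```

{'ox': 6, 'panda': 9, 'fish': 8, 'tiger': 9, 'ant': 7}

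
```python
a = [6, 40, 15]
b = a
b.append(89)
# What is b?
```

After line 1: a = [6, 40, 15]
After line 2 (b = a is an alias, same object): a = [6, 40, 15], b = [6, 40, 15]
After line 3 (b.append mutates the shared list): a = [6, 40, 15, 89], b = [6, 40, 15, 89]

[6, 40, 15, 89]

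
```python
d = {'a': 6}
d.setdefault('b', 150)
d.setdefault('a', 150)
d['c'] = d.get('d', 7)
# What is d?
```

After line 1: d = {'a': 6}
After line 2 (setdefault adds 'b'=150): d = {'a': 6, 'b': 150}
After line 3 (setdefault 'a' no-op, already exists): d = {'a': 6, 'b': 150}
After line 4 (get('d', 7) returns default since 'd' not in d): d = {'a': 6, 'b': 150, 'c': 7}

{'a': 6, 'b': 150, 'c': 7}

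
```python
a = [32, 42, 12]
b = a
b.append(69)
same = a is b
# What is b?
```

After line 1: a = [32, 42, 12]
After line 2 (b = a is an alias, same object): a = [32, 42, 12], b = [32, 42, 12]
After line 3 (b.append mutates the shared list): a = [32, 42, 12, 69], b = [32, 42, 12, 69]
After line 4 (same = a is b; same object -> True): same = True

[32, 42, 12, 69]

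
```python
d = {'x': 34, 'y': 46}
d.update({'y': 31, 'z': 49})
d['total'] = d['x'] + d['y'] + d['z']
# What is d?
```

After line 1: d = {'x': 34, 'y': 46}
After line 2 (y overwritten, z added): d = {'x': 34, 'y': 31, 'z': 49}
After line 3 (total = 34 + 31 + 49 = 114): d = {'x': 34, 'y': 31, 'z': 49, 'total': 114}

{'x': 34, 'y': 31, 'z': 49, 'total': 114}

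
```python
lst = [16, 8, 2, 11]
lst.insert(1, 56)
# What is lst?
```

[16, 56, 8, 2, 11]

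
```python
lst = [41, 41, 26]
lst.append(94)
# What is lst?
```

[41, 41, 26, 94]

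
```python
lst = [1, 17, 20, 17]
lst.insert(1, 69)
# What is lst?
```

[1, 69, 17, 20, 17]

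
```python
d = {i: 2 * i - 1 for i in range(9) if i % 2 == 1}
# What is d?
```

{1: 1, 3: 5, 5: 9, 7: 13}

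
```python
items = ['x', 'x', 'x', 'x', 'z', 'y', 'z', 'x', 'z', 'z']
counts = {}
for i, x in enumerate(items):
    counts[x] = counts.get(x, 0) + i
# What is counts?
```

Initial: counts = {}, items = ['x', 'x', 'x', 'x', 'z', 'y', 'z', 'x', 'z', 'z']
i=0, x='x': counts = {'x': 0}
i=1, x='x': counts = {'x': 1}
i=2, x='x': counts = {'x': 3}
i=3, x='x': counts = {'x': 6}
i=4, x='z': counts = {'x': 6, 'z': 4}
i=5, x='y': counts = {'x': 6, 'z': 4, 'y': 5}
i=6, x='z': counts = {'x': 6, 'z': 10, 'y': 5}
i=7, x='x': counts = {'x': 13, 'z': 10, 'y': 5}
i=8, x='z': counts = {'x': 13, 'z': 18, 'y': 5}
i=9, x='z': counts = {'x': 13, 'z': 27, 'y': 5}

{'x': 13, 'z': 27, 'y': 5}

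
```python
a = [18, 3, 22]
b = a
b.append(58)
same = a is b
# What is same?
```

After line 1: a = [18, 3, 22]
After line 2 (b = a is an alias, same object): a = [18, 3, 22], b = [18, 3, 22]
After line 3 (b.append mutates the shared list): a = [18, 3, 22, 58], b = [18, 3, 22, 58]
After line 4 (same = a is b; same object -> True): same = True

True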